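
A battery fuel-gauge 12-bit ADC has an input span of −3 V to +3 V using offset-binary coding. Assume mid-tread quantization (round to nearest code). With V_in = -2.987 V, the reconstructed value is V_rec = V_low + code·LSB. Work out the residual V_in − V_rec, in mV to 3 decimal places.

One LSB is 6 V / 4096 = 1.465 mV.
Scaled input = 8.8747 LSBs, so code = 9.
Reconstructed: -2.9868164 V.
V_in − V_rec = -0.000183594 V = -0.184 mV.

-0.184 mV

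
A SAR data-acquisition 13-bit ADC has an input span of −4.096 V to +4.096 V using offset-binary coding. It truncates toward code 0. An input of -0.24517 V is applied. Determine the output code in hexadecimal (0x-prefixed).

Full-scale span = 8.192 V; LSB = 8.192/2^13 = 1.000 mV.
Input sits at 3850.830 steps above V_low.
Floor → code 3850.
In hexadecimal (0x-prefixed): 0xF0A.

code 0xF0A (decimal 3850)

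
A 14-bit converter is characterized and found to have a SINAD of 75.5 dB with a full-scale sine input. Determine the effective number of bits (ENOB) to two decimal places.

ENOB = (SINAD − 1.76) / 6.02 = (75.5 − 1.76)/6.02 = 12.249.

12.25 bits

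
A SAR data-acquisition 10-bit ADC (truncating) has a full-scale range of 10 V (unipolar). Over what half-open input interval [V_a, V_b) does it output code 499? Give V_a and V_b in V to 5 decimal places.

LSB = 10/2^10 = 9.766 mV.
V_a = V_low + 499·LSB = 4.87305 V; V_b = V_low + 500·LSB = 4.88281 V.

[4.87305 V, 4.88281 V)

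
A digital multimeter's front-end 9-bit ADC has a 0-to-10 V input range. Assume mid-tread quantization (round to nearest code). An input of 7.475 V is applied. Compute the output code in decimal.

With 512 levels over 10 V, one step is 19.531 mV.
(V_in − V_low)/LSB = (7.475 − 0) / 0.0195312 = 382.720.
Round → code 383.

code 383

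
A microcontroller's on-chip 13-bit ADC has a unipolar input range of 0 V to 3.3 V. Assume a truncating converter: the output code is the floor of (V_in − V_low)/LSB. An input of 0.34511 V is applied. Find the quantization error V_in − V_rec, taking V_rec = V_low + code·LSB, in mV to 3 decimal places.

One LSB is 3.3 V / 8192 = 402.83 µV.
(V_in − V_low)/LSB = (0.34511 − 0)/0.000402832 = 856.7094 → code 856 (floor).
Code 856 maps back to 0 + 856×0.000402832 V = 0.34482422 V.
V_in − V_rec = 0.000285781 V = 0.286 mV.

0.286 mV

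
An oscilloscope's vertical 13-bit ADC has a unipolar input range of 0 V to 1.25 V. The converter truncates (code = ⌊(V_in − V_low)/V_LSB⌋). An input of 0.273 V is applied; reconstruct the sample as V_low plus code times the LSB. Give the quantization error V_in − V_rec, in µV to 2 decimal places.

20.26 µV

LSB = 1.25/2^13 = 152.59 µV.
(V_in − V_low)/LSB = (0.273 − 0)/0.000152588 = 1789.1328 → code 1789 (floor).
Code 1789 maps back to 0 + 1789×0.000152588 V = 0.27297974 V.
V_in − V_rec = 2.02637e-05 V = 20.26 µV.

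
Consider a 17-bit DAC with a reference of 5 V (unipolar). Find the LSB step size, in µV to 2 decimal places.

38.15 µV

Full-scale span = 5 V.
LSB = 5 / 2^17 = 5 / 131072 = 3.8147e-05 V = 38.15 µV.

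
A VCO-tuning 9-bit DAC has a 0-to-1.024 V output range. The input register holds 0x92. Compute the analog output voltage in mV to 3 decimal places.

LSB = 1.024 V / 2^9 = 2.000 mV.
Code 0x92 = 146 decimal.
V_out = 0 + 146 × 0.002 V = 0.292 V.
= 292.000 mV.

292.000 mV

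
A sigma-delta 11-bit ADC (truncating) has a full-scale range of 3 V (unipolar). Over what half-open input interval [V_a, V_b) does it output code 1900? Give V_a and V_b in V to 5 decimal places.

[2.78320 V, 2.78467 V)

LSB = 3/2^11 = 1.465 mV.
V_a = V_low + 1900·LSB = 2.7832 V; V_b = V_low + 1901·LSB = 2.78467 V.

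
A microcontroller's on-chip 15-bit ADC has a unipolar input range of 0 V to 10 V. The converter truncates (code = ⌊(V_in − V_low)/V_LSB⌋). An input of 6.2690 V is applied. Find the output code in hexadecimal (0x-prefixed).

code 0x503E (decimal 20542)

Full-scale span = 10 V; LSB = 10/2^15 = 305.18 µV.
(6.2690 − 0) / 0.000305176 = 20542.259 LSBs.
Floor → code 20542.
In hexadecimal (0x-prefixed): 0x503E.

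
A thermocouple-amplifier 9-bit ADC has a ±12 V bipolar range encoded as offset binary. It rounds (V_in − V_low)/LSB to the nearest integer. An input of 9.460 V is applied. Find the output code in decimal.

code 458

Full-scale span = 24 V; LSB = 24/2^9 = 46.875 mV.
(V_in − V_low)/LSB = (9.460 − (−12)) / 0.046875 = 457.813.
round(457.813) = 458.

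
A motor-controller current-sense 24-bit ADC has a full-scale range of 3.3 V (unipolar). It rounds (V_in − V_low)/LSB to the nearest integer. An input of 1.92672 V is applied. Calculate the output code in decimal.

code 9795454

With 16777216 levels over 3.3 V, one step is 0.20 µV.
Input sits at 9795453.822 steps above V_low.
Round → code 9795454.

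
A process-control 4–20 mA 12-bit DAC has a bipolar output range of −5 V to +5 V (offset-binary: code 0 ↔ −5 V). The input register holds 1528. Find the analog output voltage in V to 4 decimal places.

LSB = 10 V / 2^12 = 2.441 mV.
V_out = (−5) + 1528 × 0.00244141 V = -1.26953 V.

-1.2695 V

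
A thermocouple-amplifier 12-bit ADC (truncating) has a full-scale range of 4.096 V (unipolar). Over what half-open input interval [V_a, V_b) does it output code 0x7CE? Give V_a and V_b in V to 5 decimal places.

LSB = 4.096/2^12 = 1.000 mV.
Code 0x7CE = 1998 decimal.
V_a = V_low + 1998·LSB = 1.998 V; V_b = V_low + 1999·LSB = 1.999 V.

[1.99800 V, 1.99900 V)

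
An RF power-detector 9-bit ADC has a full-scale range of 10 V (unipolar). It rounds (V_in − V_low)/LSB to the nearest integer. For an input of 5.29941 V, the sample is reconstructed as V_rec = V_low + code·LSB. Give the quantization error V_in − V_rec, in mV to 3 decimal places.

LSB = 10/2^9 = 19.531 mV.
Scaled input = 271.3298 LSBs, so code = 271.
Code 271 maps back to 0 + 271×0.0195312 V = 5.2929688 V.
Difference: 0.00644125 V → 6.441 mV.

6.441 mV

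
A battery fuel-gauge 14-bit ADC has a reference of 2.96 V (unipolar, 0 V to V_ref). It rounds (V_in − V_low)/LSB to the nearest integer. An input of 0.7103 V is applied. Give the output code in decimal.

code 3932

With 16384 levels over 2.96 V, one step is 180.66 µV.
Input sits at 3931.606 steps above V_low.
Round → code 3932.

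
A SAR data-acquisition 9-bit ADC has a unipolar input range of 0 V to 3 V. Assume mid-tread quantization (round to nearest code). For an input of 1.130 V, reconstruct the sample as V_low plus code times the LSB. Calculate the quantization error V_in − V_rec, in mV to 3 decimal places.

Step size: 3 V ÷ 2^9 = 5.859 mV.
(1.130 − 0)/0.00585938 = 192.8533; round gives code 193.
V_rec = 0 + 193·0.00585938 = 1.1308594 V.
Difference: -0.000859375 V → -0.859 mV.

-0.859 mV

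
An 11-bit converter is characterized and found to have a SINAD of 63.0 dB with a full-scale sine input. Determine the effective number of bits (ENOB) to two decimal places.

10.17 bits

ENOB = (SINAD − 1.76) / 6.02 = (63.0 − 1.76)/6.02 = 10.173.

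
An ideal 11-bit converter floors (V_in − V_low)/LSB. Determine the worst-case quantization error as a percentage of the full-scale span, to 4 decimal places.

Truncating → worst-case error = 1 LSB = V_FS/2^11, so 100/2048 = 0.0488281 % of full scale.

0.0488 %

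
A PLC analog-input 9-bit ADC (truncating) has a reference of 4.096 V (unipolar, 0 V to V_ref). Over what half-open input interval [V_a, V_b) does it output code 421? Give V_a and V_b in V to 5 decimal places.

[3.36800 V, 3.37600 V)

LSB = 4.096/2^9 = 8.000 mV.
V_a = V_low + 421·LSB = 3.368 V; V_b = V_low + 422·LSB = 3.376 V.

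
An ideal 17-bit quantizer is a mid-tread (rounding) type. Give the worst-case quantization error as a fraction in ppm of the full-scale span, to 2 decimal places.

3.81 ppm

Rounding → worst-case error = ½ LSB = V_FS/2^18, so 1e+06/262144 = 3.8147 ppm of full scale.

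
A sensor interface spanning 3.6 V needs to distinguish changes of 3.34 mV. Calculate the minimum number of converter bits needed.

Number of steps required ≥ 3.6 V / 3.34 mV = 1077.84.
Need 2^N ≥ 1077.84; 2^10 = 1024, 2^11 = 2048.
Minimum N = 11.

11 bits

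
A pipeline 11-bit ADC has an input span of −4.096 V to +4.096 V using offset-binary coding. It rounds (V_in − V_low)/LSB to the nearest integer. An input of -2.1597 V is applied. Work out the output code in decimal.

code 484

Full-scale span = 8.192 V; LSB = 8.192/2^11 = 4.000 mV.
(-2.1597 − (−4.096)) / 0.004 = 484.075 LSBs.
round(484.075) = 484.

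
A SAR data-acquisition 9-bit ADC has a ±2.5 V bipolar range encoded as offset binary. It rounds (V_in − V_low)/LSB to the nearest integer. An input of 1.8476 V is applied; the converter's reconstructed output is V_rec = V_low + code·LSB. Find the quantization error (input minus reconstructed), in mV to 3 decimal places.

1.897 mV

LSB = 5/2^9 = 9.766 mV.
(1.8476 − (−2.5))/0.00976562 = 445.1942; round gives code 445.
Code 445 maps back to (−2.5) + 445×0.00976562 V = 1.8457031 V.
Difference: 0.00189687 V → 1.897 mV.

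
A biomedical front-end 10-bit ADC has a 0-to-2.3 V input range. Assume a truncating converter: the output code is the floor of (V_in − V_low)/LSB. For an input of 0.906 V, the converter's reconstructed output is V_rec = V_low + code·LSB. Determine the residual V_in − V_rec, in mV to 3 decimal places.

LSB = 2.3/2^10 = 2.246 mV.
(V_in − V_low)/LSB = (0.906 − 0)/0.00224609 = 403.3670 → code 403 (floor).
V_rec = 0 + 403·0.00224609 = 0.90517578 V.
Difference: 0.000824219 V → 0.824 mV.

0.824 mV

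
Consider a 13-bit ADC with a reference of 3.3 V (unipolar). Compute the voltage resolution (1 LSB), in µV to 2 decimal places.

402.83 µV

Full-scale span = 3.3 V.
LSB = 3.3 / 2^13 = 3.3 / 8192 = 0.000402832 V = 402.83 µV.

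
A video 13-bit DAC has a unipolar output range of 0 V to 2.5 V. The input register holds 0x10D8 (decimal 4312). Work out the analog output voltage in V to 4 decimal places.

LSB = 2.5 V / 2^13 = 305.18 µV.
Code 0x10D8 = 4312 decimal.
V_out = 0 + 4312 × 0.000305176 V = 1.31592 V.

1.3159 V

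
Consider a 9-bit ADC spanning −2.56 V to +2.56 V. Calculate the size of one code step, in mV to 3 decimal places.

10.000 mV

Full-scale span = 5.12 V.
LSB = 5.12 / 2^9 = 5.12 / 512 = 0.01 V = 10.000 mV.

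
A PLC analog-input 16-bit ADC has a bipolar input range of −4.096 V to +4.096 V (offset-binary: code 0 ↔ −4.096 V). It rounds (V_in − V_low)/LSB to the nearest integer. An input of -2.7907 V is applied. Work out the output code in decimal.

LSB = 8.192 V / 65536 = 125.00 µV.
Input sits at 10442.400 steps above V_low.
So the output code is 10442.

code 10442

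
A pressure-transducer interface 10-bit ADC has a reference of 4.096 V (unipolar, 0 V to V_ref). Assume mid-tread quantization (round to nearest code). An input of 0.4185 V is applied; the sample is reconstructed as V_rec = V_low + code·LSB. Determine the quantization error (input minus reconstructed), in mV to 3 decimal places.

-1.500 mV

Step size: 4.096 V ÷ 2^10 = 4.000 mV.
(0.4185 − 0)/0.004 = 104.6250; round gives code 105.
Reconstructed: 0.42 V.
Error = 0.4185 − 0.42 = -0.0015 V = -1.500 mV.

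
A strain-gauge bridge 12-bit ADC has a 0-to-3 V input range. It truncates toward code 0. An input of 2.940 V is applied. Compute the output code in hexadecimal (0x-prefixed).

Full-scale span = 3 V; LSB = 3/2^12 = 0.732 mV.
(2.940 − 0) / 0.000732422 = 4014.080 LSBs.
⌊·⌋(4014.080) = 4014.
In hexadecimal (0x-prefixed): 0xFAE.

code 0xFAE (decimal 4014)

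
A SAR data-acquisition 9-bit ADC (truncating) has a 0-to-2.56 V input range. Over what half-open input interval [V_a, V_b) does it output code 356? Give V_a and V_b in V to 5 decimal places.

[1.78000 V, 1.78500 V)

LSB = 2.56/2^9 = 5.000 mV.
V_a = V_low + 356·LSB = 1.78 V; V_b = V_low + 357·LSB = 1.785 V.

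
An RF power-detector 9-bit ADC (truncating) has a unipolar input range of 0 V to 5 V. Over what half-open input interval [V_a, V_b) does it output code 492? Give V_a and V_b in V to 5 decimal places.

LSB = 5/2^9 = 9.766 mV.
V_a = V_low + 492·LSB = 4.80469 V; V_b = V_low + 493·LSB = 4.81445 V.

[4.80469 V, 4.81445 V)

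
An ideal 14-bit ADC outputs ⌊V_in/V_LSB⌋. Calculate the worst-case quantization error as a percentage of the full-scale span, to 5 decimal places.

0.00610 %

Truncating → worst-case error = 1 LSB = V_FS/2^14, so 100/16384 = 0.00610352 % of full scale.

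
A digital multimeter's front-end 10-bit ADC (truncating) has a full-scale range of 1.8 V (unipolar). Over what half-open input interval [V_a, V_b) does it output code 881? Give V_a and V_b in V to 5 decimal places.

[1.54863 V, 1.55039 V)

LSB = 1.8/2^10 = 1.758 mV.
V_a = V_low + 881·LSB = 1.54863 V; V_b = V_low + 882·LSB = 1.55039 V.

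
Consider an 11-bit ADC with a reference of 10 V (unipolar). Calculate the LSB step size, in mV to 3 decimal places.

4.883 mV

Full-scale span = 10 V.
LSB = 10 / 2^11 = 10 / 2048 = 0.00488281 V = 4.883 mV.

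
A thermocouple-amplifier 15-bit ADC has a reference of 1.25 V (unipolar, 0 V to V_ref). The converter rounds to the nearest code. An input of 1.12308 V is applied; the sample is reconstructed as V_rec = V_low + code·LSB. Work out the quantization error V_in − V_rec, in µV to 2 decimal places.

-5.02 µV

LSB = 1.25/2^15 = 38.15 µV.
(1.12308 − 0)/3.8147e-05 = 29440.8684; round gives code 29441.
V_rec = 0 + 29441·3.8147e-05 = 1.123085 V.
Difference: -5.02197e-06 V → -5.02 µV.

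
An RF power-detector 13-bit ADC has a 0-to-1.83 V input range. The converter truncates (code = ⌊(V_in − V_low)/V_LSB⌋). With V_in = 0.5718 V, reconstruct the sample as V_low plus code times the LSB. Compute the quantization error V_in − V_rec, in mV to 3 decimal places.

0.148 mV

Step size: 1.83 V ÷ 2^13 = 223.39 µV.
Scaled input = 2559.6643 LSBs, so code = 2559.
Code 2559 maps back to 0 + 2559×0.000223389 V = 0.57165161 V.
V_in − V_rec = 0.000148389 V = 0.148 mV.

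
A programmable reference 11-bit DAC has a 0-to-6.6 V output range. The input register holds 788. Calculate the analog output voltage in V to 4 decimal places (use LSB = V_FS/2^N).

2.5395 V

LSB = 6.6 V / 2^11 = 3.223 mV.
V_out = 0 + 788 × 0.00322266 V = 2.53945 V.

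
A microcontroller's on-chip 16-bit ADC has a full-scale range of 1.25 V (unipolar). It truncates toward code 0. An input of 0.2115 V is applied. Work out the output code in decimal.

code 11088

Full-scale span = 1.25 V; LSB = 1.25/2^16 = 19.07 µV.
Input sits at 11088.691 steps above V_low.
So the output code is 11088.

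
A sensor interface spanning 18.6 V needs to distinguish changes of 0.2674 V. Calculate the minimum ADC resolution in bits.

7 bits

Number of steps required ≥ 18.6 V / 0.2674 V = 69.56.
Need 2^N ≥ 69.56; 2^6 = 64, 2^7 = 128.
Minimum N = 7.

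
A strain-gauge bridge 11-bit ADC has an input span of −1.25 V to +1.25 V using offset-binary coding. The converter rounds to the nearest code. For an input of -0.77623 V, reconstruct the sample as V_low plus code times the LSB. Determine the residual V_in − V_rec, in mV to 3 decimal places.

Step size: 2.5 V ÷ 2^11 = 1.221 mV.
(-0.77623 − (−1.25))/0.0012207 = 388.1124; round gives code 388.
V_rec = (−1.25) + 388·0.0012207 = -0.77636719 V.
Error = -0.77623 − (−0.77636719) = 0.000137187 V = 0.137 mV.

0.137 mV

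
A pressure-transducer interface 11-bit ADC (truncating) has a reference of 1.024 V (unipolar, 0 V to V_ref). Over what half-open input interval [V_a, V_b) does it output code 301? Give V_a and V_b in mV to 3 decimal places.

LSB = 1.024/2^11 = 0.500 mV.
V_a = V_low + 301·LSB = 0.1505 V; V_b = V_low + 302·LSB = 0.151 V.

[150.500 mV, 151.000 mV)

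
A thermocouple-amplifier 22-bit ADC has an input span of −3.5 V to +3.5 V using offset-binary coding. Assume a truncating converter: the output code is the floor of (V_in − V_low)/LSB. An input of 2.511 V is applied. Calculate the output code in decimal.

code 3601708

Full-scale span = 7 V; LSB = 7/2^22 = 1.67 µV.
Input sits at 3601708.763 steps above V_low.
So the output code is 3601708.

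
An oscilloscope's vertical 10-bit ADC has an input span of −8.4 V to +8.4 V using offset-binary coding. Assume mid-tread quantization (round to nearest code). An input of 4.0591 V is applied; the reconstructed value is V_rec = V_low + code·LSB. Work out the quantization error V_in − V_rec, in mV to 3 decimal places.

One LSB is 16.8 V / 1024 = 16.406 mV.
(4.0591 − (−8.4))/0.0164063 = 759.4118; round gives code 759.
Reconstructed: 4.0523438 V.
V_in − V_rec = 0.00675625 V = 6.756 mV.

6.756 mV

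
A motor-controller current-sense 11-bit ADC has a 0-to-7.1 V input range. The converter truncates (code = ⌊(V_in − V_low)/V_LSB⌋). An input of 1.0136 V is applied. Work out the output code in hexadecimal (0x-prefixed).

code 0x124 (decimal 292)

Full-scale span = 7.1 V; LSB = 7.1/2^11 = 3.467 mV.
Input sits at 292.374 steps above V_low.
⌊·⌋(292.374) = 292.
In hexadecimal (0x-prefixed): 0x124.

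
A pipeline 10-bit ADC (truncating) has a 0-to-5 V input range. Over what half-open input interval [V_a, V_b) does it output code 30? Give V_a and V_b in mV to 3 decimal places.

[146.484 mV, 151.367 mV)

LSB = 5/2^10 = 4.883 mV.
V_a = V_low + 30·LSB = 0.146484 V; V_b = V_low + 31·LSB = 0.151367 V.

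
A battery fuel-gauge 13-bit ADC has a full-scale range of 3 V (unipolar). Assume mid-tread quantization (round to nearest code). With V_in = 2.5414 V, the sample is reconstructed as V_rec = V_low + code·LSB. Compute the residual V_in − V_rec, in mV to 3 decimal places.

-0.104 mV

Step size: 3 V ÷ 2^13 = 366.21 µV.
(V_in − V_low)/LSB = (2.5414 − 0)/0.000366211 = 6939.7163 → code 6940 (round).
Code 6940 maps back to 0 + 6940×0.000366211 V = 2.5415039 V.
Difference: -0.000103906 V → -0.104 mV.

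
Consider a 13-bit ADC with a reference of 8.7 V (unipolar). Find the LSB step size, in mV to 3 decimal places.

Full-scale span = 8.7 V.
LSB = 8.7 / 2^13 = 8.7 / 8192 = 0.00106201 V = 1.062 mV.

1.062 mV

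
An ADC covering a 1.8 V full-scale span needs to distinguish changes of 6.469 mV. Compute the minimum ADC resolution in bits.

9 bits

Number of steps required ≥ 1.8 V / 6.469 mV = 278.25.
Need 2^N ≥ 278.25; 2^8 = 256, 2^9 = 512.
Minimum N = 9.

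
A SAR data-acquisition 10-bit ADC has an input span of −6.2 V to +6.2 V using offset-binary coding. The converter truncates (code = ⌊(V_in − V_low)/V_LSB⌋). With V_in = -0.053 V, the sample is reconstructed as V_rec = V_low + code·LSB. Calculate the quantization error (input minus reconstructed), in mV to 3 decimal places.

Step size: 12.4 V ÷ 2^10 = 12.109 mV.
(V_in − V_low)/LSB = (-0.053 − (−6.2))/0.0121094 = 507.6232 → code 507 (floor).
Code 507 maps back to (−6.2) + 507×0.0121094 V = -0.060546875 V.
V_in − V_rec = 0.00754687 V = 7.547 mV.

7.547 mV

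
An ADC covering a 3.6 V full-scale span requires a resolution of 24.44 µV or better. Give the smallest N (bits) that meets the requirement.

Number of steps required ≥ 3.6 V / 24.44 µV = 147299.51.
Need 2^N ≥ 147299.51; 2^17 = 131072, 2^18 = 262144.
Minimum N = 18.

18 bits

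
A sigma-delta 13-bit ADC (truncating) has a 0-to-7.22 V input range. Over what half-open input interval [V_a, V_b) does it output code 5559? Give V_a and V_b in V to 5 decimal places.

LSB = 7.22/2^13 = 0.881 mV.
V_a = V_low + 5559·LSB = 4.89941 V; V_b = V_low + 5560·LSB = 4.90029 V.

[4.89941 V, 4.90029 V)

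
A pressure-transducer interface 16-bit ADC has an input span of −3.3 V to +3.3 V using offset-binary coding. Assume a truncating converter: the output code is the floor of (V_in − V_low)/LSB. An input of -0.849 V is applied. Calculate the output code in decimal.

code 24337

LSB = 6.6 V / 65536 = 100.71 µV.
Input sits at 24337.687 steps above V_low.
So the output code is 24337.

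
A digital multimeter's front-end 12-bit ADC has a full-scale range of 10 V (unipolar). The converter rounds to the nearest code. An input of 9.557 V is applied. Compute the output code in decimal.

code 3915

LSB = 10 V / 4096 = 2.441 mV.
(9.557 − 0) / 0.00244141 = 3914.547 LSBs.
round(3914.547) = 3915.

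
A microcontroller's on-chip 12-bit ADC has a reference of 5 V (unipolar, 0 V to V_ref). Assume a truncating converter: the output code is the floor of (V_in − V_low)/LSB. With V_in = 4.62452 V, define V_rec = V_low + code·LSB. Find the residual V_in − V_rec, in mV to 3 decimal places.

LSB = 5/2^12 = 1.221 mV.
(V_in − V_low)/LSB = (4.62452 − 0)/0.0012207 = 3788.4068 → code 3788 (floor).
V_rec = 0 + 3788·0.0012207 = 4.6240234 V.
Difference: 0.000496563 V → 0.497 mV.

0.497 mV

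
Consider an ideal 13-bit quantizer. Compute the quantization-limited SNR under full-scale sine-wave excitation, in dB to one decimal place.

SNR ≈ 6.02·N + 1.76 dB = 6.02·13 + 1.76 = 80.02 dB.

80.0 dB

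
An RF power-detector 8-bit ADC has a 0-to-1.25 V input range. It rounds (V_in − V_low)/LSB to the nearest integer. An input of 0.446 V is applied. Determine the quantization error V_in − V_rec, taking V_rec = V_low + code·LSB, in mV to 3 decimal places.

1.664 mV

Step size: 1.25 V ÷ 2^8 = 4.883 mV.
(0.446 − 0)/0.00488281 = 91.3408; round gives code 91.
V_rec = 0 + 91·0.00488281 = 0.44433594 V.
V_in − V_rec = 0.00166406 V = 1.664 mV.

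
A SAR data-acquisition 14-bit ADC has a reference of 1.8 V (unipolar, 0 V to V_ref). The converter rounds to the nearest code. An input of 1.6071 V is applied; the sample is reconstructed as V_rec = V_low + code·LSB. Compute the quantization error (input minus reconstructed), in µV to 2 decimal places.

19.92 µV

One LSB is 1.8 V / 16384 = 109.86 µV.
Scaled input = 14628.1813 LSBs, so code = 14628.
Code 14628 maps back to 0 + 14628×0.000109863 V = 1.6070801 V.
Error = 1.6071 − 1.6070801 = 1.99219e-05 V = 19.92 µV.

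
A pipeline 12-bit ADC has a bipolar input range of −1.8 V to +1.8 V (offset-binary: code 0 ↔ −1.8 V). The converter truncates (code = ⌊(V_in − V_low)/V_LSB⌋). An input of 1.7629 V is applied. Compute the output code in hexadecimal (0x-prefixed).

Full-scale span = 3.6 V; LSB = 3.6/2^12 = 0.879 mV.
Input sits at 4053.788 steps above V_low.
Floor → code 4053.
In hexadecimal (0x-prefixed): 0xFD5.

code 0xFD5 (decimal 4053)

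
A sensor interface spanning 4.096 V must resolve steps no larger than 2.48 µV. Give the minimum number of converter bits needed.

Number of steps required ≥ 4.096 V / 2.48 µV = 1651612.90.
Need 2^N ≥ 1651612.90; 2^20 = 1048576, 2^21 = 2097152.
Minimum N = 21.

21 bits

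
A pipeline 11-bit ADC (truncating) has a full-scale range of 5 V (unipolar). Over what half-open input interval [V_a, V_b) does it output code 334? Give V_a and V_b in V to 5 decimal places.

[0.81543 V, 0.81787 V)

LSB = 5/2^11 = 2.441 mV.
V_a = V_low + 334·LSB = 0.81543 V; V_b = V_low + 335·LSB = 0.817871 V.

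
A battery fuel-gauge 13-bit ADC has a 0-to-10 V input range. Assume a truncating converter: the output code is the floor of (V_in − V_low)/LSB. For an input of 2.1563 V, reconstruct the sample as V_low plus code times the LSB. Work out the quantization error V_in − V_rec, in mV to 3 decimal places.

0.538 mV

Step size: 10 V ÷ 2^13 = 1.221 mV.
(V_in − V_low)/LSB = (2.1563 − 0)/0.0012207 = 1766.4410 → code 1766 (floor).
Code 1766 maps back to 0 + 1766×0.0012207 V = 2.1557617 V.
V_in − V_rec = 0.000538281 V = 0.538 mV.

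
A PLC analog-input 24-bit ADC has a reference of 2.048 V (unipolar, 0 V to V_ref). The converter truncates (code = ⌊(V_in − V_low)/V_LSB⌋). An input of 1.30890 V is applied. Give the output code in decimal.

code 10722508

LSB = 2.048 V / 16777216 = 0.12 µV.
Input sits at 10722508.800 steps above V_low.
⌊·⌋(10722508.800) = 10722508.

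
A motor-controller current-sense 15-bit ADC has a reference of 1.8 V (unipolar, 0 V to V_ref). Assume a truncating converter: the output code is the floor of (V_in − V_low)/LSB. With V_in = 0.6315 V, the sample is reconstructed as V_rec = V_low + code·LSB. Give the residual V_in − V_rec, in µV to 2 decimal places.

5.86 µV

Step size: 1.8 V ÷ 2^15 = 54.93 µV.
(0.6315 − 0)/5.49316e-05 = 11496.1067; ⌊·⌋ gives code 11496.
Reconstructed: 0.63149414 V.
V_in − V_rec = 5.85938e-06 V = 5.86 µV.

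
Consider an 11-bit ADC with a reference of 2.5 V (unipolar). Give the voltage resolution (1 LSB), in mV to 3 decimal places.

1.221 mV

Full-scale span = 2.5 V.
LSB = 2.5 / 2^11 = 2.5 / 2048 = 0.0012207 V = 1.221 mV.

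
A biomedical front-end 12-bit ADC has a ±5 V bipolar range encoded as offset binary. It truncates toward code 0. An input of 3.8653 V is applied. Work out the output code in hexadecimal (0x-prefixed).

Full-scale span = 10 V; LSB = 10/2^12 = 2.441 mV.
(V_in − V_low)/LSB = (3.8653 − (−5)) / 0.00244141 = 3631.227.
⌊·⌋(3631.227) = 3631.
In hexadecimal (0x-prefixed): 0xE2F.

code 0xE2F (decimal 3631)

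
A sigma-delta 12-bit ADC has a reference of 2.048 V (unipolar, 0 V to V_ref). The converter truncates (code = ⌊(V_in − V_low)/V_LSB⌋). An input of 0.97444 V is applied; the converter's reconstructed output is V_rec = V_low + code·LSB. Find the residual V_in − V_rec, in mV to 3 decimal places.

0.440 mV

One LSB is 2.048 V / 4096 = 0.500 mV.
(0.97444 − 0)/0.0005 = 1948.8800; ⌊·⌋ gives code 1948.
V_rec = 0 + 1948·0.0005 = 0.974 V.
Difference: 0.00044 V → 0.440 mV.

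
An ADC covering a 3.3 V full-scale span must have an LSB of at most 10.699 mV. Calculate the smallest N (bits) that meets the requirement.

9 bits

Number of steps required ≥ 3.3 V / 10.699 mV = 308.44.
Need 2^N ≥ 308.44; 2^8 = 256, 2^9 = 512.
Minimum N = 9.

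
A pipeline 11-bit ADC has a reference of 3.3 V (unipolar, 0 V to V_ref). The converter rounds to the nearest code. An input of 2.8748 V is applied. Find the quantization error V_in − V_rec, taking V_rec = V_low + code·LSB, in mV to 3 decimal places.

0.191 mV

Step size: 3.3 V ÷ 2^11 = 1.611 mV.
(2.8748 − 0)/0.00161133 = 1784.1183; round gives code 1784.
Reconstructed: 2.8746094 V.
V_in − V_rec = 0.000190625 V = 0.191 mV.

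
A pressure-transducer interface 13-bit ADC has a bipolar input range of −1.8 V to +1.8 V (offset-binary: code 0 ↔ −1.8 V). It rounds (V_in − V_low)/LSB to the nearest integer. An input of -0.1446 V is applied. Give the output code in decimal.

code 3767

Full-scale span = 3.6 V; LSB = 3.6/2^13 = 439.45 µV.
(V_in − V_low)/LSB = (-0.1446 − (−1.8)) / 0.000439453 = 3766.955.
Round → code 3767.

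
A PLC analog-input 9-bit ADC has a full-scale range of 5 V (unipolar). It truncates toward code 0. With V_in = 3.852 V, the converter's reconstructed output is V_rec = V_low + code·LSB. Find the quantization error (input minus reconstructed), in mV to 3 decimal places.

Step size: 5 V ÷ 2^9 = 9.766 mV.
Scaled input = 394.4448 LSBs, so code = 394.
V_rec = 0 + 394·0.00976562 = 3.8476562 V.
Error = 3.852 − 3.8476562 = 0.00434375 V = 4.344 mV.

4.344 mV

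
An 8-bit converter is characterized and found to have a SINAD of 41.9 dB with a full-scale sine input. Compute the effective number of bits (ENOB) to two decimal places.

6.67 bits

ENOB = (SINAD − 1.76) / 6.02 = (41.9 − 1.76)/6.02 = 6.668.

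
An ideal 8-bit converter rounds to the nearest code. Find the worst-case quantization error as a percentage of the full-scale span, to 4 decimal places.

0.1953 %

Rounding → worst-case error = ½ LSB = V_FS/2^9, so 100/512 = 0.195312 % of full scale.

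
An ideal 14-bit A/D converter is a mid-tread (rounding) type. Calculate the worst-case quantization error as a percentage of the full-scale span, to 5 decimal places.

0.00305 %

Rounding → worst-case error = ½ LSB = V_FS/2^15, so 100/32768 = 0.00305176 % of full scale.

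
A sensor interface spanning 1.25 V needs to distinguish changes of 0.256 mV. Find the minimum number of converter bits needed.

Number of steps required ≥ 1.25 V / 0.256 mV = 4882.81.
Need 2^N ≥ 4882.81; 2^12 = 4096, 2^13 = 8192.
Minimum N = 13.

13 bits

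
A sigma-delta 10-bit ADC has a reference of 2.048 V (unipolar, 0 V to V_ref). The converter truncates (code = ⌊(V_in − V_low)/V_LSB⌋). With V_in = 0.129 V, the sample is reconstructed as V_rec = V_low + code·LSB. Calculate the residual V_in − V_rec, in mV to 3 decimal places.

1.000 mV

Step size: 2.048 V ÷ 2^10 = 2.000 mV.
Scaled input = 64.5000 LSBs, so code = 64.
Reconstructed: 0.128 V.
Difference: 0.001 V → 1.000 mV.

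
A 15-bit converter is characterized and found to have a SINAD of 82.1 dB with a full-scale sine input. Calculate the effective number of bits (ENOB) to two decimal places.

13.35 bits

ENOB = (SINAD − 1.76) / 6.02 = (82.1 − 1.76)/6.02 = 13.346.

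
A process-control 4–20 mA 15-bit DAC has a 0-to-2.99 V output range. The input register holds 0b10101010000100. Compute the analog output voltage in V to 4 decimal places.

LSB = 2.99 V / 2^15 = 91.25 µV.
Code 0b10101010000100 = 10884 decimal.
V_out = 0 + 10884 × 9.12476e-05 V = 0.993138 V.

0.9931 V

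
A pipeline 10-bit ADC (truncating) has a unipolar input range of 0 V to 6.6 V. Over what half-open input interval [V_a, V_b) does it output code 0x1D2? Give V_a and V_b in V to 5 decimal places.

LSB = 6.6/2^10 = 6.445 mV.
Code 0x1D2 = 466 decimal.
V_a = V_low + 466·LSB = 3.00352 V; V_b = V_low + 467·LSB = 3.00996 V.

[3.00352 V, 3.00996 V)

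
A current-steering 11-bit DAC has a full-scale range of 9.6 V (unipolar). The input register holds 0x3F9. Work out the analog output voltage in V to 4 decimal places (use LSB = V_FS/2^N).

LSB = 9.6 V / 2^11 = 4.688 mV.
Code 0x3F9 = 1017 decimal.
V_out = 0 + 1017 × 0.0046875 V = 4.76719 V.

4.7672 V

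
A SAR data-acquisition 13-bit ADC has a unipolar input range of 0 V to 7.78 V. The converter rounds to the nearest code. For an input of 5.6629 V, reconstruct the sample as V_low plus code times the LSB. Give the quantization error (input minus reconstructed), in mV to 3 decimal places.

-0.203 mV

LSB = 7.78/2^13 = 0.950 mV.
(V_in − V_low)/LSB = (5.6629 − 0)/0.000949707 = 5962.7862 → code 5963 (round).
V_rec = 0 + 5963·0.000949707 = 5.663103 V.
Error = 5.6629 − 5.663103 = -0.000203027 V = -0.203 mV.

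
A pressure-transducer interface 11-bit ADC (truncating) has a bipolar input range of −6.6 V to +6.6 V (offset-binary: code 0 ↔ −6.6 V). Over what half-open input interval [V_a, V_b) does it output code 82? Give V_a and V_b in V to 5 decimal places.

LSB = 13.2/2^11 = 6.445 mV.
V_a = V_low + 82·LSB = -6.07148 V; V_b = V_low + 83·LSB = -6.06504 V.

[-6.07148 V, -6.06504 V)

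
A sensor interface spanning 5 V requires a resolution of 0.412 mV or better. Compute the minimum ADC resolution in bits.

14 bits

Number of steps required ≥ 5 V / 0.412 mV = 12135.92.
Need 2^N ≥ 12135.92; 2^13 = 8192, 2^14 = 16384.
Minimum N = 14.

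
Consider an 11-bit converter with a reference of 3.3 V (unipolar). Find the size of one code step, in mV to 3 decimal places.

Full-scale span = 3.3 V.
LSB = 3.3 / 2^11 = 3.3 / 2048 = 0.00161133 V = 1.611 mV.

1.611 mV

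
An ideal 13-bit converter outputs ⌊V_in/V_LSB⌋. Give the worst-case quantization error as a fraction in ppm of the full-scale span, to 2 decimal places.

Truncating → worst-case error = 1 LSB = V_FS/2^13, so 1e+06/8192 = 122.07 ppm of full scale.

122.07 ppm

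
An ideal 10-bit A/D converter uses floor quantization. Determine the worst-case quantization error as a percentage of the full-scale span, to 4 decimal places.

Truncating → worst-case error = 1 LSB = V_FS/2^10, so 100/1024 = 0.0976562 % of full scale.

0.0977 %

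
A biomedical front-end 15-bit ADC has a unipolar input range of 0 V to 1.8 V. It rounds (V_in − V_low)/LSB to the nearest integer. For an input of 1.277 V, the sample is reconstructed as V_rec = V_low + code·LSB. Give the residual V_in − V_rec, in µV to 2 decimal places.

One LSB is 1.8 V / 32768 = 54.93 µV.
(1.277 − 0)/5.49316e-05 = 23247.0756; round gives code 23247.
Reconstructed: 1.2769958 V.
Error = 1.277 − 1.2769958 = 4.15039e-06 V = 4.15 µV.

4.15 µV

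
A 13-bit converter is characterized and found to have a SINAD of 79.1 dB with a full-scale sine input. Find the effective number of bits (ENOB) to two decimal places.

12.85 bits

ENOB = (SINAD − 1.76) / 6.02 = (79.1 − 1.76)/6.02 = 12.847.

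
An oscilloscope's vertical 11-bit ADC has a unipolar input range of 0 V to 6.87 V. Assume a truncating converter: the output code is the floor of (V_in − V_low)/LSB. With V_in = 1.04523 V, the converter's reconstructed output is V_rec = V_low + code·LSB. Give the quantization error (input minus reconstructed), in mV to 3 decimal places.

LSB = 6.87/2^11 = 3.354 mV.
Scaled input = 311.5911 LSBs, so code = 311.
V_rec = 0 + 311·0.00335449 = 1.0432471 V.
Error = 1.04523 − 1.0432471 = 0.00198293 V = 1.983 mV.

1.983 mV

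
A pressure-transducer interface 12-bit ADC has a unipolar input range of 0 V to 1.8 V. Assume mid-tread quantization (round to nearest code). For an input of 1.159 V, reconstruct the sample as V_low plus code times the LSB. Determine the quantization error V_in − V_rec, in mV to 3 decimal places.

Step size: 1.8 V ÷ 2^12 = 439.45 µV.
(V_in − V_low)/LSB = (1.159 − 0)/0.000439453 = 2637.3689 → code 2637 (round).
Reconstructed: 1.1588379 V.
Difference: 0.000162109 V → 0.162 mV.

0.162 mV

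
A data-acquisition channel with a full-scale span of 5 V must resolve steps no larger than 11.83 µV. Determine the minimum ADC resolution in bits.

19 bits

Number of steps required ≥ 5 V / 11.83 µV = 422654.27.
Need 2^N ≥ 422654.27; 2^18 = 262144, 2^19 = 524288.
Minimum N = 19.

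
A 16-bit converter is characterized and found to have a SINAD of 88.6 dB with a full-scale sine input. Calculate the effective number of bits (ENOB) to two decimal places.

ENOB = (SINAD − 1.76) / 6.02 = (88.6 − 1.76)/6.02 = 14.425.

14.43 bits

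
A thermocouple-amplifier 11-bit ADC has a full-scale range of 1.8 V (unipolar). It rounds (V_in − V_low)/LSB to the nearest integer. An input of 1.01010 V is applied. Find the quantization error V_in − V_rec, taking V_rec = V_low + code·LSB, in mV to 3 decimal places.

LSB = 1.8/2^11 = 0.879 mV.
Scaled input = 1149.2693 LSBs, so code = 1149.
V_rec = 0 + 1149·0.000878906 = 1.0098633 V.
Difference: 0.000236719 V → 0.237 mV.

0.237 mV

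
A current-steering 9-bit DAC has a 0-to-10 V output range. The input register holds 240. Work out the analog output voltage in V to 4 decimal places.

LSB = 10 V / 2^9 = 19.531 mV.
V_out = 0 + 240 × 0.0195312 V = 4.6875 V.

4.6875 V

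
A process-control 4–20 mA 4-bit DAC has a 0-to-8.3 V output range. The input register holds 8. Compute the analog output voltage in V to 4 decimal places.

4.1500 V

LSB = 8.3 V / 2^4 = 0.5188 V.
V_out = 0 + 8 × 0.51875 V = 4.15 V.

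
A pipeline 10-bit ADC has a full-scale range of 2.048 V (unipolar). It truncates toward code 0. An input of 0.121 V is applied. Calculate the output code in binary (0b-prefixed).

Full-scale span = 2.048 V; LSB = 2.048/2^10 = 2.000 mV.
(0.121 − 0) / 0.002 = 60.500 LSBs.
⌊·⌋(60.500) = 60.
In binary (0b-prefixed): 0b111100.

code 0b111100 (decimal 60)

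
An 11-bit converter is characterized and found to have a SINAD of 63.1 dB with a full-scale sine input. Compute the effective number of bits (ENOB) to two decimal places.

10.19 bits

ENOB = (SINAD − 1.76) / 6.02 = (63.1 − 1.76)/6.02 = 10.189.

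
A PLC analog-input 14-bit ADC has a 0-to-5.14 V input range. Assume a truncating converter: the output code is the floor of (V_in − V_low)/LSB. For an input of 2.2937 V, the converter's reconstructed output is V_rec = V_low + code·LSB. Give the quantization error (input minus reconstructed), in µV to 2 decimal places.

87.94 µV

LSB = 5.14/2^14 = 313.72 µV.
Scaled input = 7311.2803 LSBs, so code = 7311.
V_rec = 0 + 7311·0.000313721 = 2.2936121 V.
Difference: 8.79395e-05 V → 87.94 µV.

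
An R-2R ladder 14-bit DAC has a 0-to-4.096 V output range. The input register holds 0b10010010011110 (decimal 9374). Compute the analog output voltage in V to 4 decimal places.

LSB = 4.096 V / 2^14 = 250.00 µV.
Code 0b10010010011110 = 9374 decimal.
V_out = 0 + 9374 × 0.00025 V = 2.3435 V.

2.3435 V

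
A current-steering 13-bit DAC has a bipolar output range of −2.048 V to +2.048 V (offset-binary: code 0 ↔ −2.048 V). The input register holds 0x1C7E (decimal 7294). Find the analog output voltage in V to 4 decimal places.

1.5990 V

LSB = 4.096 V / 2^13 = 0.500 mV.
Code 0x1C7E = 7294 decimal.
V_out = (−2.048) + 7294 × 0.0005 V = 1.599 V.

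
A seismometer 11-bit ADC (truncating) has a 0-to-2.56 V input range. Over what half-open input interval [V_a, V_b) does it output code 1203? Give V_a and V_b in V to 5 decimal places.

[1.50375 V, 1.50500 V)

LSB = 2.56/2^11 = 1.250 mV.
V_a = V_low + 1203·LSB = 1.50375 V; V_b = V_low + 1204·LSB = 1.505 V.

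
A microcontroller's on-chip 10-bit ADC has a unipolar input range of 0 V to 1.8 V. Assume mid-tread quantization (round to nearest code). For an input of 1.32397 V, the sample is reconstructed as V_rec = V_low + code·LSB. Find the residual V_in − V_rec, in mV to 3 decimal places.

0.337 mV

LSB = 1.8/2^10 = 1.758 mV.
(V_in − V_low)/LSB = (1.32397 − 0)/0.00175781 = 753.1918 → code 753 (round).
Code 753 maps back to 0 + 753×0.00175781 V = 1.3236328 V.
Error = 1.32397 − 1.3236328 = 0.000337187 V = 0.337 mV.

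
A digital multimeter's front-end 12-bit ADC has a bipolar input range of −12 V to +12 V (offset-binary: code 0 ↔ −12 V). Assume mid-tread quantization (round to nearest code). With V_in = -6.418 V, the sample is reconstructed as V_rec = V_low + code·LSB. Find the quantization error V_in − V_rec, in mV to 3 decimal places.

LSB = 24/2^12 = 5.859 mV.
(V_in − V_low)/LSB = (-6.418 − (−12))/0.00585938 = 952.6613 → code 953 (round).
V_rec = (−12) + 953·0.00585938 = -6.4160156 V.
Error = -6.418 − (−6.4160156) = -0.00198438 V = -1.984 mV.

-1.984 mV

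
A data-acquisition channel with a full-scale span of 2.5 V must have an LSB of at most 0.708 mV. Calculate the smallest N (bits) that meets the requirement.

Number of steps required ≥ 2.5 V / 0.708 mV = 3531.07.
Need 2^N ≥ 3531.07; 2^11 = 2048, 2^12 = 4096.
Minimum N = 12.

12 bits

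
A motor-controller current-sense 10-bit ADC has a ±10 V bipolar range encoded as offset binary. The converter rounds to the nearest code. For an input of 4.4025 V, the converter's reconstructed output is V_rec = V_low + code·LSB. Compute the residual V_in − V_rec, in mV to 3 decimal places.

7.969 mV

LSB = 20/2^10 = 19.531 mV.
Scaled input = 737.4080 LSBs, so code = 737.
Reconstructed: 4.3945312 V.
Error = 4.4025 − 4.3945312 = 0.00796875 V = 7.969 mV.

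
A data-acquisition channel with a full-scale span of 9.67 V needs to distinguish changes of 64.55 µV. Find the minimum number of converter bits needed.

18 bits

Number of steps required ≥ 9.67 V / 64.55 µV = 149806.35.
Need 2^N ≥ 149806.35; 2^17 = 131072, 2^18 = 262144.
Minimum N = 18.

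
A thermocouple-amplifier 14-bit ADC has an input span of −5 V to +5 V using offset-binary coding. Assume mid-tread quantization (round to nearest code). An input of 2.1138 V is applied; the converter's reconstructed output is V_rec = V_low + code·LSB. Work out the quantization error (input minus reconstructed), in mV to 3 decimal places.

Step size: 10 V ÷ 2^14 = 0.610 mV.
Scaled input = 11655.2499 LSBs, so code = 11655.
Reconstructed: 2.1136475 V.
V_in − V_rec = 0.000152539 V = 0.153 mV.

0.153 mV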